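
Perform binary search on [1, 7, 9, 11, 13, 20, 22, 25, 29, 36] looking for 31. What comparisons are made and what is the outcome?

Binary search for 31 in [1, 7, 9, 11, 13, 20, 22, 25, 29, 36]:

lo=0, hi=9, mid=4, arr[mid]=13 -> 13 < 31, search right half
lo=5, hi=9, mid=7, arr[mid]=25 -> 25 < 31, search right half
lo=8, hi=9, mid=8, arr[mid]=29 -> 29 < 31, search right half
lo=9, hi=9, mid=9, arr[mid]=36 -> 36 > 31, search left half
lo=9 > hi=8, target 31 not found

Binary search determines that 31 is not in the array after 4 comparisons. The search space was exhausted without finding the target.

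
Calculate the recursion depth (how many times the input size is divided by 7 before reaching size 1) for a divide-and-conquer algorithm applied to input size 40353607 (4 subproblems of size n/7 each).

For divide and conquer with division factor 7:

Problem sizes at each level:
Level 0: 40353607
Level 1: 5764801
Level 2: 823543
Level 3: 117649
Level 4: 16807
Level 5: 2401
Level 6: 343
Level 7: 49
Level 8: 7
Level 9: 1

The root is level 0 and the size-1 base case is level 9 (the tree spans levels 0 through 9, i.e. 10 levels counting the root), so the depth is the number of divisions: log_7(40353607) = 9

The recursion tree depth is log_7(40353607) = 9. At each level, the problem size is divided by 7, so it takes 9 divisions to reduce to a base case of size 1. The algorithm makes 4 recursive calls at each level.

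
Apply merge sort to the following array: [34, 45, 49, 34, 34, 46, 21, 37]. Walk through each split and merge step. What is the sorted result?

Merge sort trace:

Split: [34, 45, 49, 34, 34, 46, 21, 37] -> [34, 45, 49, 34] and [34, 46, 21, 37]
  Split: [34, 45, 49, 34] -> [34, 45] and [49, 34]
    Split: [34, 45] -> [34] and [45]
    Merge: [34] + [45] -> [34, 45]
    Split: [49, 34] -> [49] and [34]
    Merge: [49] + [34] -> [34, 49]
  Merge: [34, 45] + [34, 49] -> [34, 34, 45, 49]
  Split: [34, 46, 21, 37] -> [34, 46] and [21, 37]
    Split: [34, 46] -> [34] and [46]
    Merge: [34] + [46] -> [34, 46]
    Split: [21, 37] -> [21] and [37]
    Merge: [21] + [37] -> [21, 37]
  Merge: [34, 46] + [21, 37] -> [21, 34, 37, 46]
Merge: [34, 34, 45, 49] + [21, 34, 37, 46] -> [21, 34, 34, 34, 37, 45, 46, 49]

Final sorted array: [21, 34, 34, 34, 37, 45, 46, 49]

The merge sort proceeds by recursively splitting the array and merging sorted halves.
After all merges, the sorted array is [21, 34, 34, 34, 37, 45, 46, 49].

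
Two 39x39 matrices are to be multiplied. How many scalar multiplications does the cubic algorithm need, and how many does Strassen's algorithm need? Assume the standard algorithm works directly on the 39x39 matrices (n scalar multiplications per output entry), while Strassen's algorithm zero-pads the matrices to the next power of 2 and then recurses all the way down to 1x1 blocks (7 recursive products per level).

Matrix multiplication for 39x39 matrices:

Strassen's algorithm requires power-of-2 dimensions. Pad 39x39 to 64x64 (next power of 2).

Standard algorithm: 39^3 = 59319 multiplications
Strassen's algorithm: 7^(log2(64)) = 7^6 = 117649 multiplications
Difference: 59319 - 117649 = -58330 (Strassen uses MORE here due to padding overhead — for small or just-over-power-of-2 n, padding can outweigh the per-level savings)

Standard: 59319 multiplications (39^3). Strassen: 117649 multiplications (7^6, after padding to 64x64). Strassen reduces 8 recursive multiplications to 7 at each level.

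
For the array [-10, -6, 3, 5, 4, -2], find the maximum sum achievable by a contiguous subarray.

Using Kadane's algorithm on [-10, -6, 3, 5, 4, -2]:

Scanning through the array:
Position 1 (value -6): max_ending_here = -6, max_so_far = -6
Position 2 (value 3): max_ending_here = 3, max_so_far = 3
Position 3 (value 5): max_ending_here = 8, max_so_far = 8
Position 4 (value 4): max_ending_here = 12, max_so_far = 12
Position 5 (value -2): max_ending_here = 10, max_so_far = 12

Maximum subarray: [3, 5, 4]
Maximum sum: 12

The maximum subarray is [3, 5, 4] with sum 12. This subarray runs from index 2 to index 4.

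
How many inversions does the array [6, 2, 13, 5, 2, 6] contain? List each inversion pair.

Finding inversions in [6, 2, 13, 5, 2, 6]:

(0, 1): arr[0]=6 > arr[1]=2
(0, 3): arr[0]=6 > arr[3]=5
(0, 4): arr[0]=6 > arr[4]=2
(2, 3): arr[2]=13 > arr[3]=5
(2, 4): arr[2]=13 > arr[4]=2
(2, 5): arr[2]=13 > arr[5]=6
(3, 4): arr[3]=5 > arr[4]=2

Total inversions: 7

The array has 7 inversion(s): (0,1), (0,3), (0,4), (2,3), (2,4), (2,5), (3,4). Each pair (i,j) satisfies i < j and arr[i] > arr[j].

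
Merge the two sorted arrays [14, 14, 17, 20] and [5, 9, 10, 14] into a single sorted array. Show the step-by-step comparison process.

Merging process:

Compare 14 vs 5: take 5 from right. Merged: [5]
Compare 14 vs 9: take 9 from right. Merged: [5, 9]
Compare 14 vs 10: take 10 from right. Merged: [5, 9, 10]
Compare 14 vs 14: take 14 from left. Merged: [5, 9, 10, 14]
Compare 14 vs 14: take 14 from left. Merged: [5, 9, 10, 14, 14]
Compare 17 vs 14: take 14 from right. Merged: [5, 9, 10, 14, 14, 14]
Append remaining from left: [17, 20]. Merged: [5, 9, 10, 14, 14, 14, 17, 20]

Final merged array: [5, 9, 10, 14, 14, 14, 17, 20]
Total comparisons: 6

The merged array is [5, 9, 10, 14, 14, 14, 17, 20], requiring 6 comparisons. The merge step runs in O(n) time where n is the total number of elements.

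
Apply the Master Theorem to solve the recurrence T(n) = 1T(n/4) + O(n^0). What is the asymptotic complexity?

Master Theorem for T(n) = 1T(n/4) + O(n^0):

a = 1, b = 4, c = 0
log_b(a) = log_4(1) = 0.0000

Case 2: c = 0 = log_4(1) = 0.0000
T(n) = O(n^0 log n) = O(log n)

For T(n) = 1T(n/4) + O(n^0): log_4(1) = 0.0000. This is Case 2 of the Master Theorem (c = log_b(a), equal work at all levels), giving O(log n).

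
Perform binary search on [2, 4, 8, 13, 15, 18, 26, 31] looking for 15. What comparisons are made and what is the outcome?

Binary search for 15 in [2, 4, 8, 13, 15, 18, 26, 31]:

lo=0, hi=7, mid=3, arr[mid]=13 -> 13 < 15, search right half
lo=4, hi=7, mid=5, arr[mid]=18 -> 18 > 15, search left half
lo=4, hi=4, mid=4, arr[mid]=15 -> Found target at index 4!

Binary search finds 15 at index 4 after 3 comparisons. The search repeatedly halves the search space by comparing with the middle element.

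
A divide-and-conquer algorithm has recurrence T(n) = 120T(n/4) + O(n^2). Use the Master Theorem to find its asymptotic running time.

Master Theorem for T(n) = 120T(n/4) + O(n^2):

a = 120, b = 4, c = 2
log_b(a) = log_4(120) = 3.4534

Case 1: c = 2 < log_4(120) = 3.4534
T(n) = O(n^(log_4 120))

For T(n) = 120T(n/4) + O(n^2): log_4(120) = 3.4534. This is Case 1 of the Master Theorem (c < log_b(a), work dominated by leaves), giving O(n^(log_4 120)).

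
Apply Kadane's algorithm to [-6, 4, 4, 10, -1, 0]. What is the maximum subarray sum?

Using Kadane's algorithm on [-6, 4, 4, 10, -1, 0]:

Scanning through the array:
Position 1 (value 4): max_ending_here = 4, max_so_far = 4
Position 2 (value 4): max_ending_here = 8, max_so_far = 8
Position 3 (value 10): max_ending_here = 18, max_so_far = 18
Position 4 (value -1): max_ending_here = 17, max_so_far = 18
Position 5 (value 0): max_ending_here = 17, max_so_far = 18

Maximum subarray: [4, 4, 10]
Maximum sum: 18

The maximum subarray is [4, 4, 10] with sum 18. This subarray runs from index 1 to index 3.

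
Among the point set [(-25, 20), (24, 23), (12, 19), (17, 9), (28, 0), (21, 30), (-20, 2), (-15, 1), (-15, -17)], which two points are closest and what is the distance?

Computing all pairwise distances among 9 points:

d((-25, 20), (24, 23)) = 49.0918
d((-25, 20), (12, 19)) = 37.0135
d((-25, 20), (17, 9)) = 43.4166
d((-25, 20), (28, 0)) = 56.648
d((-25, 20), (21, 30)) = 47.0744
d((-25, 20), (-20, 2)) = 18.6815
d((-25, 20), (-15, 1)) = 21.4709
d((-25, 20), (-15, -17)) = 38.3275
d((24, 23), (12, 19)) = 12.6491
d((24, 23), (17, 9)) = 15.6525
d((24, 23), (28, 0)) = 23.3452
d((24, 23), (21, 30)) = 7.6158
d((24, 23), (-20, 2)) = 48.7545
d((24, 23), (-15, 1)) = 44.7772
d((24, 23), (-15, -17)) = 55.8659
d((12, 19), (17, 9)) = 11.1803
d((12, 19), (28, 0)) = 24.8395
d((12, 19), (21, 30)) = 14.2127
d((12, 19), (-20, 2)) = 36.2353
d((12, 19), (-15, 1)) = 32.45
d((12, 19), (-15, -17)) = 45.0
d((17, 9), (28, 0)) = 14.2127
d((17, 9), (21, 30)) = 21.3776
d((17, 9), (-20, 2)) = 37.6563
d((17, 9), (-15, 1)) = 32.9848
d((17, 9), (-15, -17)) = 41.2311
d((28, 0), (21, 30)) = 30.8058
d((28, 0), (-20, 2)) = 48.0416
d((28, 0), (-15, 1)) = 43.0116
d((28, 0), (-15, -17)) = 46.2385
d((21, 30), (-20, 2)) = 49.6488
d((21, 30), (-15, 1)) = 46.2277
d((21, 30), (-15, -17)) = 59.203
d((-20, 2), (-15, 1)) = 5.099 <-- minimum
d((-20, 2), (-15, -17)) = 19.6469
d((-15, 1), (-15, -17)) = 18.0

Closest pair: (-20, 2) and (-15, 1) with distance 5.099

The closest pair is (-20, 2) and (-15, 1) with Euclidean distance 5.099. For 9 points, brute-force pairwise comparison is shown above. For large n, the divide-and-conquer algorithm (sort by x, recurse on halves, check the dividing strip) achieves O(n log n).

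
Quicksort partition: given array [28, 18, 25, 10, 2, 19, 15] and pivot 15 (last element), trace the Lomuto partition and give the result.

Lomuto partition with pivot = 15:

Initial array: [28, 18, 25, 10, 2, 19, 15]

arr[0]=28 > 15: no swap
arr[1]=18 > 15: no swap
arr[2]=25 > 15: no swap
arr[3]=10 <= 15: swap with position 0, array becomes [10, 18, 25, 28, 2, 19, 15]
arr[4]=2 <= 15: swap with position 1, array becomes [10, 2, 25, 28, 18, 19, 15]
arr[5]=19 > 15: no swap

Place pivot at position 2: [10, 2, 15, 28, 18, 19, 25]
Pivot position: 2

After partitioning with pivot 15, the array becomes [10, 2, 15, 28, 18, 19, 25]. The pivot is placed at index 2. All elements to the left of the pivot are <= 15, and all elements to the right are > 15.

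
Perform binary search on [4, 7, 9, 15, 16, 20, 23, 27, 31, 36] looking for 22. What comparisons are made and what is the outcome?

Binary search for 22 in [4, 7, 9, 15, 16, 20, 23, 27, 31, 36]:

lo=0, hi=9, mid=4, arr[mid]=16 -> 16 < 22, search right half
lo=5, hi=9, mid=7, arr[mid]=27 -> 27 > 22, search left half
lo=5, hi=6, mid=5, arr[mid]=20 -> 20 < 22, search right half
lo=6, hi=6, mid=6, arr[mid]=23 -> 23 > 22, search left half
lo=6 > hi=5, target 22 not found

Binary search determines that 22 is not in the array after 4 comparisons. The search space was exhausted without finding the target.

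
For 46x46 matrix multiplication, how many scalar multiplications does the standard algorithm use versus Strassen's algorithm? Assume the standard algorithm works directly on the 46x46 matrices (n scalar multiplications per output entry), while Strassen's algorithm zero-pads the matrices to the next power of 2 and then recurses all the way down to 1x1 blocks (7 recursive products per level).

Matrix multiplication for 46x46 matrices:

Strassen's algorithm requires power-of-2 dimensions. Pad 46x46 to 64x64 (next power of 2).

Standard algorithm: 46^3 = 97336 multiplications
Strassen's algorithm: 7^(log2(64)) = 7^6 = 117649 multiplications
Difference: 97336 - 117649 = -20313 (Strassen uses MORE here due to padding overhead — for small or just-over-power-of-2 n, padding can outweigh the per-level savings)

Standard: 97336 multiplications (46^3). Strassen: 117649 multiplications (7^6, after padding to 64x64). Strassen reduces 8 recursive multiplications to 7 at each level.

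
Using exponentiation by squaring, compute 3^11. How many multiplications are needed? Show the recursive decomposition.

Computing 3^11 by squaring (build up from 3^1; each line after the first costs one multiplication):

3^1 = 3
3^2 = (3^1)^2 = 3^2 = 9
3^4 = (3^2)^2 = 9^2 = 81
3^5 = 3 * 3^4 = 3 * 81 = 243
3^10 = (3^5)^2 = 243^2 = 59049
3^11 = 3 * 3^10 = 3 * 59049 = 177147

Result: 177147
Multiplications needed: 5 (5 lines after 3^1)

3^11 = 177147. Using exponentiation by squaring, this requires 5 multiplications. The key idea: if the exponent is even, square the half-power; if odd, multiply by the base once.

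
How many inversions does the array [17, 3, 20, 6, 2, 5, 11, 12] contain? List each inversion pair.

Finding inversions in [17, 3, 20, 6, 2, 5, 11, 12]:

(0, 1): arr[0]=17 > arr[1]=3
(0, 3): arr[0]=17 > arr[3]=6
(0, 4): arr[0]=17 > arr[4]=2
(0, 5): arr[0]=17 > arr[5]=5
(0, 6): arr[0]=17 > arr[6]=11
(0, 7): arr[0]=17 > arr[7]=12
(1, 4): arr[1]=3 > arr[4]=2
(2, 3): arr[2]=20 > arr[3]=6
(2, 4): arr[2]=20 > arr[4]=2
(2, 5): arr[2]=20 > arr[5]=5
(2, 6): arr[2]=20 > arr[6]=11
(2, 7): arr[2]=20 > arr[7]=12
(3, 4): arr[3]=6 > arr[4]=2
(3, 5): arr[3]=6 > arr[5]=5

Total inversions: 14

The array has 14 inversion(s): (0,1), (0,3), (0,4), (0,5), (0,6), (0,7), (1,4), (2,3), (2,4), (2,5), (2,6), (2,7), (3,4), (3,5). Each pair (i,j) satisfies i < j and arr[i] > arr[j].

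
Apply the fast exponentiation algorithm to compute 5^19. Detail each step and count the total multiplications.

Computing 5^19 by squaring (build up from 5^1; each line after the first costs one multiplication):

5^1 = 5
5^2 = (5^1)^2 = 5^2 = 25
5^4 = (5^2)^2 = 25^2 = 625
5^8 = (5^4)^2 = 625^2 = 390625
5^9 = 5 * 5^8 = 5 * 390625 = 1953125
5^18 = (5^9)^2 = 1953125^2 = 3814697265625
5^19 = 5 * 5^18 = 5 * 3814697265625 = 19073486328125

Result: 19073486328125
Multiplications needed: 6 (6 lines after 5^1)

5^19 = 19073486328125. Using exponentiation by squaring, this requires 6 multiplications. The key idea: if the exponent is even, square the half-power; if odd, multiply by the base once.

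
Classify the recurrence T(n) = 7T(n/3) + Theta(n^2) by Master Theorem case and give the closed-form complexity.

Master Theorem for T(n) = 7T(n/3) + O(n^2):

a = 7, b = 3, c = 2
log_b(a) = log_3(7) = 1.7712

Case 3: c = 2 > log_3(7) = 1.7712
T(n) = O(n^2) = O(n^2)

For T(n) = 7T(n/3) + O(n^2): log_3(7) = 1.7712. This is Case 3 of the Master Theorem (c > log_b(a), work dominated by root), giving O(n^2).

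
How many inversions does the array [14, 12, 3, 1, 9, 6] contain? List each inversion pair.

Finding inversions in [14, 12, 3, 1, 9, 6]:

(0, 1): arr[0]=14 > arr[1]=12
(0, 2): arr[0]=14 > arr[2]=3
(0, 3): arr[0]=14 > arr[3]=1
(0, 4): arr[0]=14 > arr[4]=9
(0, 5): arr[0]=14 > arr[5]=6
(1, 2): arr[1]=12 > arr[2]=3
(1, 3): arr[1]=12 > arr[3]=1
(1, 4): arr[1]=12 > arr[4]=9
(1, 5): arr[1]=12 > arr[5]=6
(2, 3): arr[2]=3 > arr[3]=1
(4, 5): arr[4]=9 > arr[5]=6

Total inversions: 11

The array has 11 inversion(s): (0,1), (0,2), (0,3), (0,4), (0,5), (1,2), (1,3), (1,4), (1,5), (2,3), (4,5). Each pair (i,j) satisfies i < j and arr[i] > arr[j].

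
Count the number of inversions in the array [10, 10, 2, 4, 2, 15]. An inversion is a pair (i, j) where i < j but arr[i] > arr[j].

Finding inversions in [10, 10, 2, 4, 2, 15]:

(0, 2): arr[0]=10 > arr[2]=2
(0, 3): arr[0]=10 > arr[3]=4
(0, 4): arr[0]=10 > arr[4]=2
(1, 2): arr[1]=10 > arr[2]=2
(1, 3): arr[1]=10 > arr[3]=4
(1, 4): arr[1]=10 > arr[4]=2
(3, 4): arr[3]=4 > arr[4]=2

Total inversions: 7

The array has 7 inversion(s): (0,2), (0,3), (0,4), (1,2), (1,3), (1,4), (3,4). Each pair (i,j) satisfies i < j and arr[i] > arr[j].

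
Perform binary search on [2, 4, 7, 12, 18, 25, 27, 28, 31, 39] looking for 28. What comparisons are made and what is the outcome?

Binary search for 28 in [2, 4, 7, 12, 18, 25, 27, 28, 31, 39]:

lo=0, hi=9, mid=4, arr[mid]=18 -> 18 < 28, search right half
lo=5, hi=9, mid=7, arr[mid]=28 -> Found target at index 7!

Binary search finds 28 at index 7 after 2 comparisons. The search repeatedly halves the search space by comparing with the middle element.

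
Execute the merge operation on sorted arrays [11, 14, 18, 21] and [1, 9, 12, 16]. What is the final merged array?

Merging process:

Compare 11 vs 1: take 1 from right. Merged: [1]
Compare 11 vs 9: take 9 from right. Merged: [1, 9]
Compare 11 vs 12: take 11 from left. Merged: [1, 9, 11]
Compare 14 vs 12: take 12 from right. Merged: [1, 9, 11, 12]
Compare 14 vs 16: take 14 from left. Merged: [1, 9, 11, 12, 14]
Compare 18 vs 16: take 16 from right. Merged: [1, 9, 11, 12, 14, 16]
Append remaining from left: [18, 21]. Merged: [1, 9, 11, 12, 14, 16, 18, 21]

Final merged array: [1, 9, 11, 12, 14, 16, 18, 21]
Total comparisons: 6

The merged array is [1, 9, 11, 12, 14, 16, 18, 21], requiring 6 comparisons. The merge step runs in O(n) time where n is the total number of elements.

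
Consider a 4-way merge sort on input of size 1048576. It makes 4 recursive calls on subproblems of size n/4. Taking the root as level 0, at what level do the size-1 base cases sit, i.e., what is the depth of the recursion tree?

For divide and conquer with division factor 4:

Problem sizes at each level:
Level 0: 1048576
Level 1: 262144
Level 2: 65536
Level 3: 16384
Level 4: 4096
Level 5: 1024
Level 6: 256
Level 7: 64
Level 8: 16
Level 9: 4
Level 10: 1

The root is level 0 and the size-1 base case is level 10 (the tree spans levels 0 through 10, i.e. 11 levels counting the root), so the depth is the number of divisions: log_4(1048576) = 10

The recursion tree depth is log_4(1048576) = 10. At each level, the problem size is divided by 4, so it takes 10 divisions to reduce to a base case of size 1. The algorithm makes 4 recursive calls at each level.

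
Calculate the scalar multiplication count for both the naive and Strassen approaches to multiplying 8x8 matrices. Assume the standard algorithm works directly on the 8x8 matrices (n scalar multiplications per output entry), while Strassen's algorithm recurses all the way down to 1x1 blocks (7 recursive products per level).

Matrix multiplication for 8x8 matrices:

Standard algorithm: 8^3 = 512 multiplications
Strassen's algorithm: 7^(log2(8)) = 7^3 = 343 multiplications
Savings: 512 - 343 = 169 multiplications

Standard: 512 multiplications (8^3). Strassen: 343 multiplications (7^3). Strassen reduces 8 recursive multiplications to 7 at each level.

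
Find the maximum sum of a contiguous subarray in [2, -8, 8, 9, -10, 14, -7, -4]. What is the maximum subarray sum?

Using Kadane's algorithm on [2, -8, 8, 9, -10, 14, -7, -4]:

Scanning through the array:
Position 1 (value -8): max_ending_here = -6, max_so_far = 2
Position 2 (value 8): max_ending_here = 8, max_so_far = 8
Position 3 (value 9): max_ending_here = 17, max_so_far = 17
Position 4 (value -10): max_ending_here = 7, max_so_far = 17
Position 5 (value 14): max_ending_here = 21, max_so_far = 21
Position 6 (value -7): max_ending_here = 14, max_so_far = 21
Position 7 (value -4): max_ending_here = 10, max_so_far = 21

Maximum subarray: [8, 9, -10, 14]
Maximum sum: 21

The maximum subarray is [8, 9, -10, 14] with sum 21. This subarray runs from index 2 to index 5.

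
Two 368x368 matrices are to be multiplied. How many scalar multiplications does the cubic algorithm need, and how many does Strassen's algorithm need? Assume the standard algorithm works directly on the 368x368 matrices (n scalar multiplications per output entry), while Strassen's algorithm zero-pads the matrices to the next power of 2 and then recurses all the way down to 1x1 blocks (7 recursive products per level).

Matrix multiplication for 368x368 matrices:

Strassen's algorithm requires power-of-2 dimensions. Pad 368x368 to 512x512 (next power of 2).

Standard algorithm: 368^3 = 49836032 multiplications
Strassen's algorithm: 7^(log2(512)) = 7^9 = 40353607 multiplications
Savings: 49836032 - 40353607 = 9482425 multiplications

Standard: 49836032 multiplications (368^3). Strassen: 40353607 multiplications (7^9, after padding to 512x512). Strassen reduces 8 recursive multiplications to 7 at each level.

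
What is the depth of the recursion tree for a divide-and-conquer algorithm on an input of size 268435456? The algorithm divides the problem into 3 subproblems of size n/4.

For divide and conquer with division factor 4:

Problem sizes at each level:
Level 0: 268435456
Level 1: 67108864
Level 2: 16777216
Level 3: 4194304
Level 4: 1048576
Level 5: 262144
Level 6: 65536
Level 7: 16384
Level 8: 4096
Level 9: 1024
Level 10: 256
Level 11: 64
Level 12: 16
Level 13: 4
Level 14: 1

The root is level 0 and the size-1 base case is level 14 (the tree spans levels 0 through 14, i.e. 15 levels counting the root), so the depth is the number of divisions: log_4(268435456) = 14

The recursion tree depth is log_4(268435456) = 14. At each level, the problem size is divided by 4, so it takes 14 divisions to reduce to a base case of size 1. The algorithm makes 3 recursive calls at each level.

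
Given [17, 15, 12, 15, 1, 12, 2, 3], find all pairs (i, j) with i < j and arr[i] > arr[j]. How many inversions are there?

Finding inversions in [17, 15, 12, 15, 1, 12, 2, 3]:

(0, 1): arr[0]=17 > arr[1]=15
(0, 2): arr[0]=17 > arr[2]=12
(0, 3): arr[0]=17 > arr[3]=15
(0, 4): arr[0]=17 > arr[4]=1
(0, 5): arr[0]=17 > arr[5]=12
(0, 6): arr[0]=17 > arr[6]=2
(0, 7): arr[0]=17 > arr[7]=3
(1, 2): arr[1]=15 > arr[2]=12
(1, 4): arr[1]=15 > arr[4]=1
(1, 5): arr[1]=15 > arr[5]=12
(1, 6): arr[1]=15 > arr[6]=2
(1, 7): arr[1]=15 > arr[7]=3
(2, 4): arr[2]=12 > arr[4]=1
(2, 6): arr[2]=12 > arr[6]=2
(2, 7): arr[2]=12 > arr[7]=3
(3, 4): arr[3]=15 > arr[4]=1
(3, 5): arr[3]=15 > arr[5]=12
(3, 6): arr[3]=15 > arr[6]=2
(3, 7): arr[3]=15 > arr[7]=3
(5, 6): arr[5]=12 > arr[6]=2
(5, 7): arr[5]=12 > arr[7]=3

Total inversions: 21

The array has 21 inversion(s): (0,1), (0,2), (0,3), (0,4), (0,5), (0,6), (0,7), (1,2), (1,4), (1,5), (1,6), (1,7), (2,4), (2,6), (2,7), (3,4), (3,5), (3,6), (3,7), (5,6), (5,7). Each pair (i,j) satisfies i < j and arr[i] > arr[j].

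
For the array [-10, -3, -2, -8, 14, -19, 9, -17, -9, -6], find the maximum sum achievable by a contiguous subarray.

Using Kadane's algorithm on [-10, -3, -2, -8, 14, -19, 9, -17, -9, -6]:

Scanning through the array:
Position 1 (value -3): max_ending_here = -3, max_so_far = -3
Position 2 (value -2): max_ending_here = -2, max_so_far = -2
Position 3 (value -8): max_ending_here = -8, max_so_far = -2
Position 4 (value 14): max_ending_here = 14, max_so_far = 14
Position 5 (value -19): max_ending_here = -5, max_so_far = 14
Position 6 (value 9): max_ending_here = 9, max_so_far = 14
Position 7 (value -17): max_ending_here = -8, max_so_far = 14
Position 8 (value -9): max_ending_here = -9, max_so_far = 14
Position 9 (value -6): max_ending_here = -6, max_so_far = 14

Maximum subarray: [14]
Maximum sum: 14

The maximum subarray is [14] with sum 14. This subarray runs from index 4 to index 4.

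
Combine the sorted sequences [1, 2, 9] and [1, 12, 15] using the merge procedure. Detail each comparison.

Merging process:

Compare 1 vs 1: take 1 from left. Merged: [1]
Compare 2 vs 1: take 1 from right. Merged: [1, 1]
Compare 2 vs 12: take 2 from left. Merged: [1, 1, 2]
Compare 9 vs 12: take 9 from left. Merged: [1, 1, 2, 9]
Append remaining from right: [12, 15]. Merged: [1, 1, 2, 9, 12, 15]

Final merged array: [1, 1, 2, 9, 12, 15]
Total comparisons: 4

The merged array is [1, 1, 2, 9, 12, 15], requiring 4 comparisons. The merge step runs in O(n) time where n is the total number of elements.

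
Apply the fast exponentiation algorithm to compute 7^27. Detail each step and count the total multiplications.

Computing 7^27 by squaring (build up from 7^1; each line after the first costs one multiplication):

7^1 = 7
7^2 = (7^1)^2 = 7^2 = 49
7^3 = 7 * 7^2 = 7 * 49 = 343
7^6 = (7^3)^2 = 343^2 = 117649
7^12 = (7^6)^2 = 117649^2 = 13841287201
7^13 = 7 * 7^12 = 7 * 13841287201 = 96889010407
7^26 = (7^13)^2 = 96889010407^2 = 9387480337647754305649
7^27 = 7 * 7^26 = 7 * 9387480337647754305649 = 65712362363534280139543

Result: 65712362363534280139543
Multiplications needed: 7 (7 lines after 7^1)

7^27 = 65712362363534280139543. Using exponentiation by squaring, this requires 7 multiplications. The key idea: if the exponent is even, square the half-power; if odd, multiply by the base once.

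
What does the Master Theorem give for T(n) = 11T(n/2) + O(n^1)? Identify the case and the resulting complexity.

Master Theorem for T(n) = 11T(n/2) + O(n^1):

a = 11, b = 2, c = 1
log_b(a) = log_2(11) = 3.4594

Case 1: c = 1 < log_2(11) = 3.4594
T(n) = O(n^(log_2 11))

For T(n) = 11T(n/2) + O(n^1): log_2(11) = 3.4594. This is Case 1 of the Master Theorem (c < log_b(a), work dominated by leaves), giving O(n^(log_2 11)).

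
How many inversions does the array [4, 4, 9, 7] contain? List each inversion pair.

Finding inversions in [4, 4, 9, 7]:

(2, 3): arr[2]=9 > arr[3]=7

Total inversions: 1

The array has 1 inversion(s): (2,3). Each pair (i,j) satisfies i < j and arr[i] > arr[j].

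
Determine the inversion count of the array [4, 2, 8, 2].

Finding inversions in [4, 2, 8, 2]:

(0, 1): arr[0]=4 > arr[1]=2
(0, 3): arr[0]=4 > arr[3]=2
(2, 3): arr[2]=8 > arr[3]=2

Total inversions: 3

The array has 3 inversion(s): (0,1), (0,3), (2,3). Each pair (i,j) satisfies i < j and arr[i] > arr[j].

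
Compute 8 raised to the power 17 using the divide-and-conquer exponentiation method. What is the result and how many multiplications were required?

Computing 8^17 by squaring (build up from 8^1; each line after the first costs one multiplication):

8^1 = 8
8^2 = (8^1)^2 = 8^2 = 64
8^4 = (8^2)^2 = 64^2 = 4096
8^8 = (8^4)^2 = 4096^2 = 16777216
8^16 = (8^8)^2 = 16777216^2 = 281474976710656
8^17 = 8 * 8^16 = 8 * 281474976710656 = 2251799813685248

Result: 2251799813685248
Multiplications needed: 5 (5 lines after 8^1)

8^17 = 2251799813685248. Using exponentiation by squaring, this requires 5 multiplications. The key idea: if the exponent is even, square the half-power; if odd, multiply by the base once.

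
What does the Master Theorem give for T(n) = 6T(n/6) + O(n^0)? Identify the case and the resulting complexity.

Master Theorem for T(n) = 6T(n/6) + O(n^0):

a = 6, b = 6, c = 0
log_b(a) = log_6(6) = 1.0000

Case 1: c = 0 < log_6(6) = 1.0000
T(n) = O(n^(log_6 6)) = O(n)

For T(n) = 6T(n/6) + O(n^0): log_6(6) = 1.0000. This is Case 1 of the Master Theorem (c < log_b(a), work dominated by leaves), giving O(n).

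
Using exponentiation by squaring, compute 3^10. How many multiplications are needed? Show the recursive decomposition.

Computing 3^10 by squaring (build up from 3^1; each line after the first costs one multiplication):

3^1 = 3
3^2 = (3^1)^2 = 3^2 = 9
3^4 = (3^2)^2 = 9^2 = 81
3^5 = 3 * 3^4 = 3 * 81 = 243
3^10 = (3^5)^2 = 243^2 = 59049

Result: 59049
Multiplications needed: 4 (4 lines after 3^1)

3^10 = 59049. Using exponentiation by squaring, this requires 4 multiplications. The key idea: if the exponent is even, square the half-power; if odd, multiply by the base once.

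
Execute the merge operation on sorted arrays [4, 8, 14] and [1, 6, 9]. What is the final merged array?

Merging process:

Compare 4 vs 1: take 1 from right. Merged: [1]
Compare 4 vs 6: take 4 from left. Merged: [1, 4]
Compare 8 vs 6: take 6 from right. Merged: [1, 4, 6]
Compare 8 vs 9: take 8 from left. Merged: [1, 4, 6, 8]
Compare 14 vs 9: take 9 from right. Merged: [1, 4, 6, 8, 9]
Append remaining from left: [14]. Merged: [1, 4, 6, 8, 9, 14]

Final merged array: [1, 4, 6, 8, 9, 14]
Total comparisons: 5

The merged array is [1, 4, 6, 8, 9, 14], requiring 5 comparisons. The merge step runs in O(n) time where n is the total number of elements.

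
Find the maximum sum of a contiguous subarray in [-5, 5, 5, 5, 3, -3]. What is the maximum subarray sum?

Using Kadane's algorithm on [-5, 5, 5, 5, 3, -3]:

Scanning through the array:
Position 1 (value 5): max_ending_here = 5, max_so_far = 5
Position 2 (value 5): max_ending_here = 10, max_so_far = 10
Position 3 (value 5): max_ending_here = 15, max_so_far = 15
Position 4 (value 3): max_ending_here = 18, max_so_far = 18
Position 5 (value -3): max_ending_here = 15, max_so_far = 18

Maximum subarray: [5, 5, 5, 3]
Maximum sum: 18

The maximum subarray is [5, 5, 5, 3] with sum 18. This subarray runs from index 1 to index 4.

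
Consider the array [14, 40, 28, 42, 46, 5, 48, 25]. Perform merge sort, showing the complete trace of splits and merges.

Merge sort trace:

Split: [14, 40, 28, 42, 46, 5, 48, 25] -> [14, 40, 28, 42] and [46, 5, 48, 25]
  Split: [14, 40, 28, 42] -> [14, 40] and [28, 42]
    Split: [14, 40] -> [14] and [40]
    Merge: [14] + [40] -> [14, 40]
    Split: [28, 42] -> [28] and [42]
    Merge: [28] + [42] -> [28, 42]
  Merge: [14, 40] + [28, 42] -> [14, 28, 40, 42]
  Split: [46, 5, 48, 25] -> [46, 5] and [48, 25]
    Split: [46, 5] -> [46] and [5]
    Merge: [46] + [5] -> [5, 46]
    Split: [48, 25] -> [48] and [25]
    Merge: [48] + [25] -> [25, 48]
  Merge: [5, 46] + [25, 48] -> [5, 25, 46, 48]
Merge: [14, 28, 40, 42] + [5, 25, 46, 48] -> [5, 14, 25, 28, 40, 42, 46, 48]

Final sorted array: [5, 14, 25, 28, 40, 42, 46, 48]

The merge sort proceeds by recursively splitting the array and merging sorted halves.
After all merges, the sorted array is [5, 14, 25, 28, 40, 42, 46, 48].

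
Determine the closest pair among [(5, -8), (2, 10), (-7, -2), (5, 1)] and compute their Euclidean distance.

Computing all pairwise distances among 4 points:

d((5, -8), (2, 10)) = 18.2483
d((5, -8), (-7, -2)) = 13.4164
d((5, -8), (5, 1)) = 9.0 <-- minimum
d((2, 10), (-7, -2)) = 15.0
d((2, 10), (5, 1)) = 9.4868
d((-7, -2), (5, 1)) = 12.3693

Closest pair: (5, -8) and (5, 1) with distance 9.0

The closest pair is (5, -8) and (5, 1) with Euclidean distance 9.0. For 4 points, brute-force pairwise comparison is shown above. For large n, the divide-and-conquer algorithm (sort by x, recurse on halves, check the dividing strip) achieves O(n log n).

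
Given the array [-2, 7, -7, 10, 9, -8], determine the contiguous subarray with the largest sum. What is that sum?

Using Kadane's algorithm on [-2, 7, -7, 10, 9, -8]:

Scanning through the array:
Position 1 (value 7): max_ending_here = 7, max_so_far = 7
Position 2 (value -7): max_ending_here = 0, max_so_far = 7
Position 3 (value 10): max_ending_here = 10, max_so_far = 10
Position 4 (value 9): max_ending_here = 19, max_so_far = 19
Position 5 (value -8): max_ending_here = 11, max_so_far = 19

Maximum subarray: [7, -7, 10, 9]
Maximum sum: 19

The maximum subarray is [7, -7, 10, 9] with sum 19. This subarray runs from index 1 to index 4.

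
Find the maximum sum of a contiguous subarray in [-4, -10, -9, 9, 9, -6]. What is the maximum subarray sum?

Using Kadane's algorithm on [-4, -10, -9, 9, 9, -6]:

Scanning through the array:
Position 1 (value -10): max_ending_here = -10, max_so_far = -4
Position 2 (value -9): max_ending_here = -9, max_so_far = -4
Position 3 (value 9): max_ending_here = 9, max_so_far = 9
Position 4 (value 9): max_ending_here = 18, max_so_far = 18
Position 5 (value -6): max_ending_here = 12, max_so_far = 18

Maximum subarray: [9, 9]
Maximum sum: 18

The maximum subarray is [9, 9] with sum 18. This subarray runs from index 3 to index 4.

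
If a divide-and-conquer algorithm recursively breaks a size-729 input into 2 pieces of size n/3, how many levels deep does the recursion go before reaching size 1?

For divide and conquer with division factor 3:

Problem sizes at each level:
Level 0: 729
Level 1: 243
Level 2: 81
Level 3: 27
Level 4: 9
Level 5: 3
Level 6: 1

The root is level 0 and the size-1 base case is level 6 (the tree spans levels 0 through 6, i.e. 7 levels counting the root), so the depth is the number of divisions: log_3(729) = 6

The recursion tree depth is log_3(729) = 6. At each level, the problem size is divided by 3, so it takes 6 divisions to reduce to a base case of size 1. The algorithm makes 2 recursive calls at each level.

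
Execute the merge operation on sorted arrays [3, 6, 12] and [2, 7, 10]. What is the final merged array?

Merging process:

Compare 3 vs 2: take 2 from right. Merged: [2]
Compare 3 vs 7: take 3 from left. Merged: [2, 3]
Compare 6 vs 7: take 6 from left. Merged: [2, 3, 6]
Compare 12 vs 7: take 7 from right. Merged: [2, 3, 6, 7]
Compare 12 vs 10: take 10 from right. Merged: [2, 3, 6, 7, 10]
Append remaining from left: [12]. Merged: [2, 3, 6, 7, 10, 12]

Final merged array: [2, 3, 6, 7, 10, 12]
Total comparisons: 5

The merged array is [2, 3, 6, 7, 10, 12], requiring 5 comparisons. The merge step runs in O(n) time where n is the total number of elements.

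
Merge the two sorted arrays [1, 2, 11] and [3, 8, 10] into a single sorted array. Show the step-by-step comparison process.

Merging process:

Compare 1 vs 3: take 1 from left. Merged: [1]
Compare 2 vs 3: take 2 from left. Merged: [1, 2]
Compare 11 vs 3: take 3 from right. Merged: [1, 2, 3]
Compare 11 vs 8: take 8 from right. Merged: [1, 2, 3, 8]
Compare 11 vs 10: take 10 from right. Merged: [1, 2, 3, 8, 10]
Append remaining from left: [11]. Merged: [1, 2, 3, 8, 10, 11]

Final merged array: [1, 2, 3, 8, 10, 11]
Total comparisons: 5

The merged array is [1, 2, 3, 8, 10, 11], requiring 5 comparisons. The merge step runs in O(n) time where n is the total number of elements.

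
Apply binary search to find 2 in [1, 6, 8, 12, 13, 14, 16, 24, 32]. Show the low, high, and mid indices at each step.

Binary search for 2 in [1, 6, 8, 12, 13, 14, 16, 24, 32]:

lo=0, hi=8, mid=4, arr[mid]=13 -> 13 > 2, search left half
lo=0, hi=3, mid=1, arr[mid]=6 -> 6 > 2, search left half
lo=0, hi=0, mid=0, arr[mid]=1 -> 1 < 2, search right half
lo=1 > hi=0, target 2 not found

Binary search determines that 2 is not in the array after 3 comparisons. The search space was exhausted without finding the target.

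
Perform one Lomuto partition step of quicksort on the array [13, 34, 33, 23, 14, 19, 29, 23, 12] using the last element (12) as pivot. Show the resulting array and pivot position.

Lomuto partition with pivot = 12:

Initial array: [13, 34, 33, 23, 14, 19, 29, 23, 12]

arr[0]=13 > 12: no swap
arr[1]=34 > 12: no swap
arr[2]=33 > 12: no swap
arr[3]=23 > 12: no swap
arr[4]=14 > 12: no swap
arr[5]=19 > 12: no swap
arr[6]=29 > 12: no swap
arr[7]=23 > 12: no swap

Place pivot at position 0: [12, 34, 33, 23, 14, 19, 29, 23, 13]
Pivot position: 0

After partitioning with pivot 12, the array becomes [12, 34, 33, 23, 14, 19, 29, 23, 13]. The pivot is placed at index 0. All elements to the left of the pivot are <= 12, and all elements to the right are > 12.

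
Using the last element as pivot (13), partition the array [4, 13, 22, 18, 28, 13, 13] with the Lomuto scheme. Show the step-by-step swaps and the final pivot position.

Lomuto partition with pivot = 13:

Initial array: [4, 13, 22, 18, 28, 13, 13]

arr[0]=4 <= 13: swap with position 0, array becomes [4, 13, 22, 18, 28, 13, 13]
arr[1]=13 <= 13: swap with position 1, array becomes [4, 13, 22, 18, 28, 13, 13]
arr[2]=22 > 13: no swap
arr[3]=18 > 13: no swap
arr[4]=28 > 13: no swap
arr[5]=13 <= 13: swap with position 2, array becomes [4, 13, 13, 18, 28, 22, 13]

Place pivot at position 3: [4, 13, 13, 13, 28, 22, 18]
Pivot position: 3

After partitioning with pivot 13, the array becomes [4, 13, 13, 13, 28, 22, 18]. The pivot is placed at index 3. All elements to the left of the pivot are <= 13, and all elements to the right are > 13.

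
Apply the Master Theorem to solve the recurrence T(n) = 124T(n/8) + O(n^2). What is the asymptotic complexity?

Master Theorem for T(n) = 124T(n/8) + O(n^2):

a = 124, b = 8, c = 2
log_b(a) = log_8(124) = 2.3181

Case 1: c = 2 < log_8(124) = 2.3181
T(n) = O(n^(log_8 124))

For T(n) = 124T(n/8) + O(n^2): log_8(124) = 2.3181. This is Case 1 of the Master Theorem (c < log_b(a), work dominated by leaves), giving O(n^(log_8 124)).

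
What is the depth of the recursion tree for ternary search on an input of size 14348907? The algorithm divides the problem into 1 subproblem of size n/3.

For divide and conquer with division factor 3:

Problem sizes at each level:
Level 0: 14348907
Level 1: 4782969
Level 2: 1594323
Level 3: 531441
Level 4: 177147
Level 5: 59049
Level 6: 19683
Level 7: 6561
Level 8: 2187
Level 9: 729
Level 10: 243
Level 11: 81
Level 12: 27
Level 13: 9
Level 14: 3
Level 15: 1

The root is level 0 and the size-1 base case is level 15 (the tree spans levels 0 through 15, i.e. 16 levels counting the root), so the depth is the number of divisions: log_3(14348907) = 15

The recursion tree depth is log_3(14348907) = 15. At each level, the problem size is divided by 3, so it takes 15 divisions to reduce to a base case of size 1. The algorithm makes 1 recursive call at each level.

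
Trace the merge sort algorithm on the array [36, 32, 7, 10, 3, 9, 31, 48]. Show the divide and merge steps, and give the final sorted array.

Merge sort trace:

Split: [36, 32, 7, 10, 3, 9, 31, 48] -> [36, 32, 7, 10] and [3, 9, 31, 48]
  Split: [36, 32, 7, 10] -> [36, 32] and [7, 10]
    Split: [36, 32] -> [36] and [32]
    Merge: [36] + [32] -> [32, 36]
    Split: [7, 10] -> [7] and [10]
    Merge: [7] + [10] -> [7, 10]
  Merge: [32, 36] + [7, 10] -> [7, 10, 32, 36]
  Split: [3, 9, 31, 48] -> [3, 9] and [31, 48]
    Split: [3, 9] -> [3] and [9]
    Merge: [3] + [9] -> [3, 9]
    Split: [31, 48] -> [31] and [48]
    Merge: [31] + [48] -> [31, 48]
  Merge: [3, 9] + [31, 48] -> [3, 9, 31, 48]
Merge: [7, 10, 32, 36] + [3, 9, 31, 48] -> [3, 7, 9, 10, 31, 32, 36, 48]

Final sorted array: [3, 7, 9, 10, 31, 32, 36, 48]

The merge sort proceeds by recursively splitting the array and merging sorted halves.
After all merges, the sorted array is [3, 7, 9, 10, 31, 32, 36, 48].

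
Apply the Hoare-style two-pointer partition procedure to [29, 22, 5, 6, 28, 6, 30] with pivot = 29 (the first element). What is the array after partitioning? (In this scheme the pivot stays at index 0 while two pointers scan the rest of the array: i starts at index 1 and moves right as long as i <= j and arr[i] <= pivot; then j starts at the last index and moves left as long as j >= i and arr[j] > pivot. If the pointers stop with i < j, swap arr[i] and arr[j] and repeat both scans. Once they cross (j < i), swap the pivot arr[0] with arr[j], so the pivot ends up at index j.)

Hoare-style two-pointer partition with pivot = 29:

Initial array: [29, 22, 5, 6, 28, 6, 30]

Pointers start at i = 1, j = 6.
i ends at 6, j ends at 5: the pointers have crossed (j < i), so scanning stops.

Swap pivot arr[0] with arr[5] to place pivot at position 5: [6, 22, 5, 6, 28, 29, 30]
Pivot position: 5

After partitioning with pivot 29, the array becomes [6, 22, 5, 6, 28, 29, 30]. The pivot is placed at index 5. All elements to the left of the pivot are <= 29, and all elements to the right are > 29.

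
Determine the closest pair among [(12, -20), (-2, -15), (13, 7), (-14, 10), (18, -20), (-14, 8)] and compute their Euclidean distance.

Computing all pairwise distances among 6 points:

d((12, -20), (-2, -15)) = 14.8661
d((12, -20), (13, 7)) = 27.0185
d((12, -20), (-14, 10)) = 39.6989
d((12, -20), (18, -20)) = 6.0
d((12, -20), (-14, 8)) = 38.2099
d((-2, -15), (13, 7)) = 26.6271
d((-2, -15), (-14, 10)) = 27.7308
d((-2, -15), (18, -20)) = 20.6155
d((-2, -15), (-14, 8)) = 25.9422
d((13, 7), (-14, 10)) = 27.1662
d((13, 7), (18, -20)) = 27.4591
d((13, 7), (-14, 8)) = 27.0185
d((-14, 10), (18, -20)) = 43.8634
d((-14, 10), (-14, 8)) = 2.0 <-- minimum
d((18, -20), (-14, 8)) = 42.5206

Closest pair: (-14, 10) and (-14, 8) with distance 2.0

The closest pair is (-14, 10) and (-14, 8) with Euclidean distance 2.0. For 6 points, brute-force pairwise comparison is shown above. For large n, the divide-and-conquer algorithm (sort by x, recurse on halves, check the dividing strip) achieves O(n log n).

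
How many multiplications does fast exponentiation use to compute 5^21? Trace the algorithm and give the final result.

Computing 5^21 by squaring (build up from 5^1; each line after the first costs one multiplication):

5^1 = 5
5^2 = (5^1)^2 = 5^2 = 25
5^4 = (5^2)^2 = 25^2 = 625
5^5 = 5 * 5^4 = 5 * 625 = 3125
5^10 = (5^5)^2 = 3125^2 = 9765625
5^20 = (5^10)^2 = 9765625^2 = 95367431640625
5^21 = 5 * 5^20 = 5 * 95367431640625 = 476837158203125

Result: 476837158203125
Multiplications needed: 6 (6 lines after 5^1)

5^21 = 476837158203125. Using exponentiation by squaring, this requires 6 multiplications. The key idea: if the exponent is even, square the half-power; if odd, multiply by the base once.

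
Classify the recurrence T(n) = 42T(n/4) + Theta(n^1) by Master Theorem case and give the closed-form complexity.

Master Theorem for T(n) = 42T(n/4) + O(n^1):

a = 42, b = 4, c = 1
log_b(a) = log_4(42) = 2.6962

Case 1: c = 1 < log_4(42) = 2.6962
T(n) = O(n^(log_4 42))

For T(n) = 42T(n/4) + O(n^1): log_4(42) = 2.6962. This is Case 1 of the Master Theorem (c < log_b(a), work dominated by leaves), giving O(n^(log_4 42)).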